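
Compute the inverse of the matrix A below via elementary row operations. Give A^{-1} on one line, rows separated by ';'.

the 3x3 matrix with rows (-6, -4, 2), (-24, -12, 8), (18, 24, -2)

inverse = [7/4 -5/12 1/12; -1 1/4 0; 15/4 -3/4 1/4]

Gauss-Jordan on [A | I]:
R1 <- (1/-6)*R1:  [    1   2/3  -1/3  |  -1/6     0     0 ]
R2 <- R2 - (-24)*R1:  [  0   4   0  |  -4   1   0 ]
R3 <- R3 - (18)*R1:  [  0  12   4  |   3   0   1 ]
R2 <- (1/4)*R2:  [   0    1    0  |   -1  1/4    0 ]
R1 <- R1 - (2/3)*R2:  [    1     0  -1/3  |   1/2  -1/6     0 ]
R3 <- R3 - (12)*R2:  [  0   0   4  |  15  -3   1 ]
R3 <- (1/4)*R3:  [    0     0     1  |  15/4  -3/4   1/4 ]
R1 <- R1 - (-1/3)*R3:  [     1      0      0  |    7/4  -5/12   1/12 ]
Right block of [I | A^{-1}] is the inverse:
[  7/4  -5/12  1/12 ]
[   -1    1/4     0 ]
[ 15/4   -3/4   1/4 ]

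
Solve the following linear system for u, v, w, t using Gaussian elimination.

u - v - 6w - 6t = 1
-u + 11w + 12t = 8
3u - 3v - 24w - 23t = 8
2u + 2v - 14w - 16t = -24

(-3, -4, -5, 5)

Forward elimination on [A|b]:
R2 <- R2 - (-1)*R1:  [  0  -1   5   6   9 ]
R3 <- R3 - (3)*R1:  [  0   0  -6  -5   5 ]
R4 <- R4 - (2)*R1:  [   0    4   -2   -4  -26 ]
R4 <- R4 - (-4)*R2:  [  0   0  18  20  10 ]
R4 <- R4 - (-3)*R3:  [  0   0   0   5  25 ]
Row echelon form:
[ 1  -1  -6  -6  |   1 ]
[ 0  -1   5   6  |   9 ]
[ 0   0  -6  -5  |   5 ]
[ 0   0   0   5  |  25 ]
Back-substitution:
t = (25) / 5 = 5
w = (5 - (-5)*(5)) / -6 = -5
v = (9 - (5)*(-5) - (6)*(5)) / -1 = -4
u = (1 - (-1)*(-4) - (-6)*(-5) - (-6)*(5)) / 1 = -3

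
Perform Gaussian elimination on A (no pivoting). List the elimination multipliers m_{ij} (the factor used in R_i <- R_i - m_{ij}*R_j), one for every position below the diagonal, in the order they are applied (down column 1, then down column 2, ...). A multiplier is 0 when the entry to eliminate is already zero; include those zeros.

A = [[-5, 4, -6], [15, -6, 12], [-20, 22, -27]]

multipliers: -3, 4, 1

Forward elimination:
R2 <- R2 - (-3)*R1:  [  0   6  -6 ]
R3 <- R3 - (4)*R1:  [  0   6  -3 ]
R3 <- R3 - (1)*R2:  [ 0  0  3 ]
Multipliers (in order of application): m_{21} = -3, m_{31} = 4, m_{32} = 1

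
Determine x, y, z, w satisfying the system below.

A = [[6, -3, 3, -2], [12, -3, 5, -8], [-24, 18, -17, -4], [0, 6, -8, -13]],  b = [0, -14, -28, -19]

(2, -2, -4, 3)

Forward elimination on [A|b]:
R2 <- R2 - (2)*R1:  [   0    3   -1   -4  -14 ]
R3 <- R3 - (-4)*R1:  [   0    6   -5  -12  -28 ]
R3 <- R3 - (2)*R2:  [  0   0  -3  -4   0 ]
R4 <- R4 - (2)*R2:  [  0   0  -6  -5   9 ]
R4 <- R4 - (2)*R3:  [ 0  0  0  3  9 ]
Row echelon form:
[ 6  -3   3  -2  |    0 ]
[ 0   3  -1  -4  |  -14 ]
[ 0   0  -3  -4  |    0 ]
[ 0   0   0   3  |    9 ]
Back-substitution:
w = (9) / 3 = 3
z = (0 - (-4)*(3)) / -3 = -4
y = (-14 - (-1)*(-4) - (-4)*(3)) / 3 = -2
x = (0 - (-3)*(-2) - (3)*(-4) - (-2)*(3)) / 6 = 2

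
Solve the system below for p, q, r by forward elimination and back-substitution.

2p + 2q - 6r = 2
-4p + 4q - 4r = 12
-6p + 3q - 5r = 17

Forward elimination on [A|b]:
R2 <- R2 - (-2)*R1:  [   0    8  -16   16 ]
R3 <- R3 - (-3)*R1:  [   0    9  -23   23 ]
R3 <- R3 - (9/8)*R2:  [  0   0  -5   5 ]
Row echelon form:
[ 2  2   -6  |   2 ]
[ 0  8  -16  |  16 ]
[ 0  0   -5  |   5 ]
Back-substitution:
r = (5) / -5 = -1
q = (16 - (-16)*(-1)) / 8 = 0
p = (2 - (2)*(0) - (-6)*(-1)) / 2 = -2

(-2, 0, -1)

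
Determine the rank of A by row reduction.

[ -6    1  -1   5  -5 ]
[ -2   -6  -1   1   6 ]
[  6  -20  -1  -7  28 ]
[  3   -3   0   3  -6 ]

rank(A) = 3

Row reduction:
R2 <- R2 - (1/3)*R1:  [     0  -19/3   -2/3   -2/3   23/3 ]
R3 <- R3 - (-1)*R1:  [   0  -19   -2   -2   23 ]
R4 <- R4 - (-1/2)*R1:  [     0   -5/2   -1/2   11/2  -17/2 ]
R3 <- R3 - (3)*R2:  [ 0  0  0  0  0 ]
R4 <- R4 - (15/38)*R2:  [       0        0    -9/38   219/38  -219/19 ]
R3 <-> R4   (pivot in column 3 was zero)
[ -6      1     -1       5       -5 ]
[  0  -19/3   -2/3    -2/3     23/3 ]
[  0      0  -9/38  219/38  -219/19 ]
[  0      0      0       0        0 ]
Row echelon form:
[ -6      1     -1       5       -5 ]
[  0  -19/3   -2/3    -2/3     23/3 ]
[  0      0  -9/38  219/38  -219/19 ]
[  0      0      0       0        0 ]
Nonzero rows / pivot columns: 3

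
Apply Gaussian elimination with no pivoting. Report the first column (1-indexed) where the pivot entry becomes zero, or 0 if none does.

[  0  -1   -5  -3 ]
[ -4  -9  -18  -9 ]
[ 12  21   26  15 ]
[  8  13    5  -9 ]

first zero-pivot column = 1

Naive forward elimination:
Pivot entry (1,1) is zero but row 2 has -4 in column 1 -> naive elimination stops; a row interchange (e.g. R1 <-> R2) would be required here.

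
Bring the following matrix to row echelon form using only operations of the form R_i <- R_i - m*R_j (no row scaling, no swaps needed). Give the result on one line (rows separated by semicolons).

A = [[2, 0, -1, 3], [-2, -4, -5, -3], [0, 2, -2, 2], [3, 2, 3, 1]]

Forward elimination:
R2 <- R2 - (-1)*R1:  [  0  -4  -6   0 ]
R4 <- R4 - (3/2)*R1:  [    0     2   9/2  -7/2 ]
R3 <- R3 - (-1/2)*R2:  [  0   0  -5   2 ]
R4 <- R4 - (-1/2)*R2:  [    0     0   3/2  -7/2 ]
R4 <- R4 - (-3/10)*R3:  [      0       0       0  -29/10 ]
Row echelon form:
[ 2   0  -1       3 ]
[ 0  -4  -6       0 ]
[ 0   0  -5       2 ]
[ 0   0   0  -29/10 ]

REF = [2 0 -1 3; 0 -4 -6 0; 0 0 -5 2; 0 0 0 -29/10]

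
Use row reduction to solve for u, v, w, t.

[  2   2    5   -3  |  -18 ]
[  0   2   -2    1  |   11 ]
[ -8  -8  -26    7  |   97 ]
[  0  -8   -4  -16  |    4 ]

Forward elimination on [A|b]:
R3 <- R3 - (-4)*R1:  [  0   0  -6  -5  25 ]
R4 <- R4 - (-4)*R2:  [   0    0  -12  -12   48 ]
R4 <- R4 - (2)*R3:  [  0   0   0  -2  -2 ]
Row echelon form:
[ 2  2   5  -3  |  -18 ]
[ 0  2  -2   1  |   11 ]
[ 0  0  -6  -5  |   25 ]
[ 0  0   0  -2  |   -2 ]
Back-substitution:
t = (-2) / -2 = 1
w = (25 - (-5)*(1)) / -6 = -5
v = (11 - (-2)*(-5) - (1)*(1)) / 2 = 0
u = (-18 - (2)*(0) - (5)*(-5) - (-3)*(1)) / 2 = 5

(5, 0, -5, 1)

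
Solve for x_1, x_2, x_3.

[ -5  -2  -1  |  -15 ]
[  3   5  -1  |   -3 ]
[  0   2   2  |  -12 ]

(5, -4, -2)

Forward elimination on [A|b]:
R2 <- R2 - (-3/5)*R1:  [    0  19/5  -8/5   -12 ]
R3 <- R3 - (10/19)*R2:  [       0        0    54/19  -108/19 ]
Row echelon form:
[ -5    -2     -1  |      -15 ]
[  0  19/5   -8/5  |      -12 ]
[  0     0  54/19  |  -108/19 ]
Back-substitution:
x_3 = (-108/19) / (54/19) = -2
x_2 = (-12 - (-8/5)*(-2)) / (19/5) = -4
x_1 = (-15 - (-2)*(-4) - (-1)*(-2)) / -5 = 5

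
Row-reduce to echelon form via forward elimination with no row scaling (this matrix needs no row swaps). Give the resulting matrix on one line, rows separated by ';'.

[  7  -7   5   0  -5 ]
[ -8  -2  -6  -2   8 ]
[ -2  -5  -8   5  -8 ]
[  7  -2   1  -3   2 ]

REF = [7 -7 5 0 -5; 0 -10 -2/7 -2 16/7; 0 0 -223/35 32/5 -386/35; 0 0 0 -1820/223 3415/223]

Forward elimination:
R2 <- R2 - (-8/7)*R1:  [    0   -10  -2/7    -2  16/7 ]
R3 <- R3 - (-2/7)*R1:  [     0     -7  -46/7      5  -66/7 ]
R4 <- R4 - (1)*R1:  [  0   5  -4  -3   7 ]
R3 <- R3 - (7/10)*R2:  [       0        0  -223/35     32/5  -386/35 ]
R4 <- R4 - (-1/2)*R2:  [     0      0  -29/7     -4   57/7 ]
R4 <- R4 - (145/223)*R3:  [         0          0          0  -1820/223   3415/223 ]
Row echelon form:
[ 7   -7        5          0        -5 ]
[ 0  -10     -2/7         -2      16/7 ]
[ 0    0  -223/35       32/5   -386/35 ]
[ 0    0        0  -1820/223  3415/223 ]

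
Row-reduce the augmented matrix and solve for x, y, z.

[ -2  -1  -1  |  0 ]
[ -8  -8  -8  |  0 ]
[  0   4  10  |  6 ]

Forward elimination on [A|b]:
R2 <- R2 - (4)*R1:  [  0  -4  -4   0 ]
R3 <- R3 - (-1)*R2:  [ 0  0  6  6 ]
Row echelon form:
[ -2  -1  -1  |  0 ]
[  0  -4  -4  |  0 ]
[  0   0   6  |  6 ]
Back-substitution:
z = (6) / 6 = 1
y = (0 - (-4)*(1)) / -4 = -1
x = (0 - (-1)*(-1) - (-1)*(1)) / -2 = 0

(0, -1, 1)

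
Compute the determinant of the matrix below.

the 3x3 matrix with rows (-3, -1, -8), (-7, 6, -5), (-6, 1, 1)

det(A) = -302

Forward elimination:
R2 <- R2 - (7/3)*R1:  [    0  25/3  41/3 ]
R3 <- R3 - (2)*R1:  [  0   3  17 ]
R3 <- R3 - (9/25)*R2:  [      0       0  302/25 ]
Upper-triangular form:
[ -3    -1      -8 ]
[  0  25/3    41/3 ]
[  0     0  302/25 ]
det(A) = (-1)^0 * (-3) * (25/3) * (302/25) = -302  (0 row swaps -> sign +1)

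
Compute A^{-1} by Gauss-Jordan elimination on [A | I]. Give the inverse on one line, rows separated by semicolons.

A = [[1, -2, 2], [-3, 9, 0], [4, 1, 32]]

inverse = [16 11/3 -1; 16/3 4/3 -1/3; -13/6 -1/2 1/6]

Gauss-Jordan on [A | I]:
R2 <- R2 - (-3)*R1:  [ 0  3  6  |  3  1  0 ]
R3 <- R3 - (4)*R1:  [  0   9  24  |  -4   0   1 ]
R2 <- (1/3)*R2:  [   0    1    2  |    1  1/3    0 ]
R1 <- R1 - (-2)*R2:  [   1    0    6  |    3  2/3    0 ]
R3 <- R3 - (9)*R2:  [   0    0    6  |  -13   -3    1 ]
R3 <- (1/6)*R3:  [     0      0      1  |  -13/6   -1/2    1/6 ]
R1 <- R1 - (6)*R3:  [    1     0     0  |    16  11/3    -1 ]
R2 <- R2 - (2)*R3:  [    0     1     0  |  16/3   4/3  -1/3 ]
Right block of [I | A^{-1}] is the inverse:
[    16  11/3    -1 ]
[  16/3   4/3  -1/3 ]
[ -13/6  -1/2   1/6 ]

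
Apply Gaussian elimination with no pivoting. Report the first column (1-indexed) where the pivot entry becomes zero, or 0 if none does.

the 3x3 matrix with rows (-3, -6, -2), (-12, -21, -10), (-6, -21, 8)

Naive forward elimination:
R2 <- R2 - (4)*R1:  [  0   3  -2 ]
R3 <- R3 - (2)*R1:  [  0  -9  12 ]
R3 <- R3 - (-3)*R2:  [ 0  0  6 ]
All pivots nonzero; naive elimination completes without hitting a zero pivot.

first zero-pivot column = 0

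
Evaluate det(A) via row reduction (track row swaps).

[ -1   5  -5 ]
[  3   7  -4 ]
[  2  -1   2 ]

Forward elimination:
R2 <- R2 - (-3)*R1:  [   0   22  -19 ]
R3 <- R3 - (-2)*R1:  [  0   9  -8 ]
R3 <- R3 - (9/22)*R2:  [     0      0  -5/22 ]
Upper-triangular form:
[ -1   5     -5 ]
[  0  22    -19 ]
[  0   0  -5/22 ]
det(A) = (-1)^0 * (-1) * (22) * (-5/22) = 5  (0 row swaps -> sign +1)

det(A) = 5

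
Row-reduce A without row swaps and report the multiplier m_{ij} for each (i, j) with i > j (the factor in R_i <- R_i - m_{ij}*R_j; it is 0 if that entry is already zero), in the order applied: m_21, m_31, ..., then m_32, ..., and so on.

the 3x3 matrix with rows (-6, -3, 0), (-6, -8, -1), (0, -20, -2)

Forward elimination:
R2 <- R2 - (1)*R1:  [  0  -5  -1 ]
R3: entry in column 1 is already 0 -> m_{31} = 0 (no row operation needed)
R3 <- R3 - (4)*R2:  [ 0  0  2 ]
Multipliers (in order of application): m_{21} = 1, m_{31} = 0, m_{32} = 4

multipliers: 1, 0, 4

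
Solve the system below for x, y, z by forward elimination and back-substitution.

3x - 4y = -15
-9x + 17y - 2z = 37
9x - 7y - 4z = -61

Forward elimination on [A|b]:
R2 <- R2 - (-3)*R1:  [  0   5  -2  -8 ]
R3 <- R3 - (3)*R1:  [   0    5   -4  -16 ]
R3 <- R3 - (1)*R2:  [  0   0  -2  -8 ]
Row echelon form:
[ 3  -4   0  |  -15 ]
[ 0   5  -2  |   -8 ]
[ 0   0  -2  |   -8 ]
Back-substitution:
z = (-8) / -2 = 4
y = (-8 - (-2)*(4)) / 5 = 0
x = (-15 - (-4)*(0)) / 3 = -5

(-5, 0, 4)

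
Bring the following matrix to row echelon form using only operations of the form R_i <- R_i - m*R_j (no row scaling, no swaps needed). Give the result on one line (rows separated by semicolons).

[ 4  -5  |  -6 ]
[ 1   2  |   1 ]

REF = [4 -5 -6; 0 13/4 5/2]

Forward elimination:
R2 <- R2 - (1/4)*R1:  [    0  13/4   5/2 ]
Row echelon form:
[ 4    -5  |   -6 ]
[ 0  13/4  |  5/2 ]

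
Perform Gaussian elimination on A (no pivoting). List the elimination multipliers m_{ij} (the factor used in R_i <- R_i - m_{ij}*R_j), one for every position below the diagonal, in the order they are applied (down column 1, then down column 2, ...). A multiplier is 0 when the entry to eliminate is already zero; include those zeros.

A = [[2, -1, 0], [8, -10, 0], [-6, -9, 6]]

Forward elimination:
R2 <- R2 - (4)*R1:  [  0  -6   0 ]
R3 <- R3 - (-3)*R1:  [   0  -12    6 ]
R3 <- R3 - (2)*R2:  [ 0  0  6 ]
Multipliers (in order of application): m_{21} = 4, m_{31} = -3, m_{32} = 2

multipliers: 4, -3, 2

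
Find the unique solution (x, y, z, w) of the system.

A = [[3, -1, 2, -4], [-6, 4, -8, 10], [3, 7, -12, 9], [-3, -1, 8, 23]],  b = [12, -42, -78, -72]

(-3, -3, 1, -4)

Forward elimination on [A|b]:
R2 <- R2 - (-2)*R1:  [   0    2   -4    2  -18 ]
R3 <- R3 - (1)*R1:  [   0    8  -14   13  -90 ]
R4 <- R4 - (-1)*R1:  [   0   -2   10   19  -60 ]
R3 <- R3 - (4)*R2:  [   0    0    2    5  -18 ]
R4 <- R4 - (-1)*R2:  [   0    0    6   21  -78 ]
R4 <- R4 - (3)*R3:  [   0    0    0    6  -24 ]
Row echelon form:
[ 3  -1   2  -4  |   12 ]
[ 0   2  -4   2  |  -18 ]
[ 0   0   2   5  |  -18 ]
[ 0   0   0   6  |  -24 ]
Back-substitution:
w = (-24) / 6 = -4
z = (-18 - (5)*(-4)) / 2 = 1
y = (-18 - (-4)*(1) - (2)*(-4)) / 2 = -3
x = (12 - (-1)*(-3) - (2)*(1) - (-4)*(-4)) / 3 = -3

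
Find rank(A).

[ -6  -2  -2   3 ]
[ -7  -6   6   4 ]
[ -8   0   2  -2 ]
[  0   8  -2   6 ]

Row reduction:
R2 <- R2 - (7/6)*R1:  [     0  -11/3   25/3    1/2 ]
R3 <- R3 - (4/3)*R1:  [    0   8/3  14/3    -6 ]
R3 <- R3 - (-8/11)*R2:  [      0       0  118/11  -62/11 ]
R4 <- R4 - (-24/11)*R2:  [      0       0  178/11   78/11 ]
R4 <- R4 - (89/59)*R3:  [      0       0       0  920/59 ]
Row echelon form:
[ -6     -2      -2       3 ]
[  0  -11/3    25/3     1/2 ]
[  0      0  118/11  -62/11 ]
[  0      0       0  920/59 ]
Nonzero rows / pivot columns: 4

rank(A) = 4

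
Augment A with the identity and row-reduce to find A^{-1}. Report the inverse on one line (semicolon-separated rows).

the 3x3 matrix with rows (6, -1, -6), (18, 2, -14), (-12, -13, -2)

Gauss-Jordan on [A | I]:
R1 <- (1/6)*R1:  [    1  -1/6    -1  |   1/6     0     0 ]
R2 <- R2 - (18)*R1:  [  0   5   4  |  -3   1   0 ]
R3 <- R3 - (-12)*R1:  [   0  -15  -14  |    2    0    1 ]
R2 <- (1/5)*R2:  [    0     1   4/5  |  -3/5   1/5     0 ]
R1 <- R1 - (-1/6)*R2:  [      1       0  -13/15  |    1/15    1/30       0 ]
R3 <- R3 - (-15)*R2:  [  0   0  -2  |  -7   3   1 ]
R3 <- (1/-2)*R3:  [    0     0     1  |   7/2  -3/2  -1/2 ]
R1 <- R1 - (-13/15)*R3:  [      1       0       0  |   31/10  -19/15  -13/30 ]
R2 <- R2 - (4/5)*R3:  [     0      1      0  |  -17/5    7/5    2/5 ]
Right block of [I | A^{-1}] is the inverse:
[ 31/10  -19/15  -13/30 ]
[ -17/5     7/5     2/5 ]
[   7/2    -3/2    -1/2 ]

inverse = [31/10 -19/15 -13/30; -17/5 7/5 2/5; 7/2 -3/2 -1/2]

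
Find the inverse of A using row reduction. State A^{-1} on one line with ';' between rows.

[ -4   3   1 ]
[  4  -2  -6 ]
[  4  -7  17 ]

Gauss-Jordan on [A | I]:
R1 <- (1/-4)*R1:  [    1  -3/4  -1/4  |  -1/4     0     0 ]
R2 <- R2 - (4)*R1:  [  0   1  -5  |   1   1   0 ]
R3 <- R3 - (4)*R1:  [  0  -4  18  |   1   0   1 ]
R1 <- R1 - (-3/4)*R2:  [   1    0   -4  |  1/2  3/4    0 ]
R3 <- R3 - (-4)*R2:  [  0   0  -2  |   5   4   1 ]
R3 <- (1/-2)*R3:  [    0     0     1  |  -5/2    -2  -1/2 ]
R1 <- R1 - (-4)*R3:  [     1      0      0  |  -19/2  -29/4     -2 ]
R2 <- R2 - (-5)*R3:  [     0      1      0  |  -23/2     -9   -5/2 ]
Right block of [I | A^{-1}] is the inverse:
[ -19/2  -29/4    -2 ]
[ -23/2     -9  -5/2 ]
[  -5/2     -2  -1/2 ]

inverse = [-19/2 -29/4 -2; -23/2 -9 -5/2; -5/2 -2 -1/2]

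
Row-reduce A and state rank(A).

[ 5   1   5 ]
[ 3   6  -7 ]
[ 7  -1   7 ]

Row reduction:
R2 <- R2 - (3/5)*R1:  [    0  27/5   -10 ]
R3 <- R3 - (7/5)*R1:  [     0  -12/5      0 ]
R3 <- R3 - (-4/9)*R2:  [     0      0  -40/9 ]
Row echelon form:
[ 5     1      5 ]
[ 0  27/5    -10 ]
[ 0     0  -40/9 ]
Nonzero rows / pivot columns: 3

rank(A) = 3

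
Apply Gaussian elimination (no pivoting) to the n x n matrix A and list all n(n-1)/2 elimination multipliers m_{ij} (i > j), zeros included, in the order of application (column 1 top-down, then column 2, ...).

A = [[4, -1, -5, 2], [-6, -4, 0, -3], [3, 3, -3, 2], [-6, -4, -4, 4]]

multipliers: -3/2, 3/4, -3/2, -15/22, 1, 11/12

Forward elimination:
R2 <- R2 - (-3/2)*R1:  [     0  -11/2  -15/2      0 ]
R3 <- R3 - (3/4)*R1:  [    0  15/4   3/4   1/2 ]
R4 <- R4 - (-3/2)*R1:  [     0  -11/2  -23/2      7 ]
R3 <- R3 - (-15/22)*R2:  [      0       0  -48/11     1/2 ]
R4 <- R4 - (1)*R2:  [  0   0  -4   7 ]
R4 <- R4 - (11/12)*R3:  [      0       0       0  157/24 ]
Multipliers (in order of application): m_{21} = -3/2, m_{31} = 3/4, m_{41} = -3/2, m_{32} = -15/22, m_{42} = 1, m_{43} = 11/12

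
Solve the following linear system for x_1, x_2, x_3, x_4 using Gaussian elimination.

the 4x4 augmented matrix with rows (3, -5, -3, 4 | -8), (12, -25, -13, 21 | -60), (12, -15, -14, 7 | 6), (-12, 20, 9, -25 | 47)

(5, 5, -2, -1)

Forward elimination on [A|b]:
R2 <- R2 - (4)*R1:  [   0   -5   -1    5  -28 ]
R3 <- R3 - (4)*R1:  [  0   5  -2  -9  38 ]
R4 <- R4 - (-4)*R1:  [  0   0  -3  -9  15 ]
R3 <- R3 - (-1)*R2:  [  0   0  -3  -4  10 ]
R4 <- R4 - (1)*R3:  [  0   0   0  -5   5 ]
Row echelon form:
[ 3  -5  -3   4  |   -8 ]
[ 0  -5  -1   5  |  -28 ]
[ 0   0  -3  -4  |   10 ]
[ 0   0   0  -5  |    5 ]
Back-substitution:
x_4 = (5) / -5 = -1
x_3 = (10 - (-4)*(-1)) / -3 = -2
x_2 = (-28 - (-1)*(-2) - (5)*(-1)) / -5 = 5
x_1 = (-8 - (-5)*(5) - (-3)*(-2) - (4)*(-1)) / 3 = 5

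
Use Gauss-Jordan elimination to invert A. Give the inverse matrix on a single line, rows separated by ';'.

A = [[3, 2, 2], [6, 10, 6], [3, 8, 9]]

inverse = [7/15 -1/45 -4/45; -2/5 7/30 -1/15; 1/5 -1/5 1/5]

Gauss-Jordan on [A | I]:
R1 <- (1/3)*R1:  [   1  2/3  2/3  |  1/3    0    0 ]
R2 <- R2 - (6)*R1:  [  0   6   2  |  -2   1   0 ]
R3 <- R3 - (3)*R1:  [  0   6   7  |  -1   0   1 ]
R2 <- (1/6)*R2:  [    0     1   1/3  |  -1/3   1/6     0 ]
R1 <- R1 - (2/3)*R2:  [    1     0   4/9  |   5/9  -1/9     0 ]
R3 <- R3 - (6)*R2:  [  0   0   5  |   1  -1   1 ]
R3 <- (1/5)*R3:  [    0     0     1  |   1/5  -1/5   1/5 ]
R1 <- R1 - (4/9)*R3:  [     1      0      0  |   7/15  -1/45  -4/45 ]
R2 <- R2 - (1/3)*R3:  [     0      1      0  |   -2/5   7/30  -1/15 ]
Right block of [I | A^{-1}] is the inverse:
[ 7/15  -1/45  -4/45 ]
[ -2/5   7/30  -1/15 ]
[  1/5   -1/5    1/5 ]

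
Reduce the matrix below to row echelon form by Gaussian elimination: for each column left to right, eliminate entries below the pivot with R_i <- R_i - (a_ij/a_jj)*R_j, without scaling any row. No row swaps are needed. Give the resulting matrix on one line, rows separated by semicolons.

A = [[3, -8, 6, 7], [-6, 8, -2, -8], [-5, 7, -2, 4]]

Forward elimination:
R2 <- R2 - (-2)*R1:  [  0  -8  10   6 ]
R3 <- R3 - (-5/3)*R1:  [     0  -19/3      8   47/3 ]
R3 <- R3 - (19/24)*R2:  [      0       0    1/12  131/12 ]
Row echelon form:
[ 3  -8     6       7 ]
[ 0  -8    10       6 ]
[ 0   0  1/12  131/12 ]

REF = [3 -8 6 7; 0 -8 10 6; 0 0 1/12 131/12]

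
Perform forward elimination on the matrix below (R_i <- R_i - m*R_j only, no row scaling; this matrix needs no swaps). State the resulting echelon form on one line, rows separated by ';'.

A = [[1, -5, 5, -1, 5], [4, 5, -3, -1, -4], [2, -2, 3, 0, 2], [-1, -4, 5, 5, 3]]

Forward elimination:
R2 <- R2 - (4)*R1:  [   0   25  -23    3  -24 ]
R3 <- R3 - (2)*R1:  [  0   8  -7   2  -8 ]
R4 <- R4 - (-1)*R1:  [  0  -9  10   4   8 ]
R3 <- R3 - (8/25)*R2:  [     0      0   9/25  26/25  -8/25 ]
R4 <- R4 - (-9/25)*R2:  [      0       0   43/25  127/25  -16/25 ]
R4 <- R4 - (43/9)*R3:  [   0    0    0  1/9  8/9 ]
Row echelon form:
[ 1  -5     5     -1      5 ]
[ 0  25   -23      3    -24 ]
[ 0   0  9/25  26/25  -8/25 ]
[ 0   0     0    1/9    8/9 ]

REF = [1 -5 5 -1 5; 0 25 -23 3 -24; 0 0 9/25 26/25 -8/25; 0 0 0 1/9 8/9]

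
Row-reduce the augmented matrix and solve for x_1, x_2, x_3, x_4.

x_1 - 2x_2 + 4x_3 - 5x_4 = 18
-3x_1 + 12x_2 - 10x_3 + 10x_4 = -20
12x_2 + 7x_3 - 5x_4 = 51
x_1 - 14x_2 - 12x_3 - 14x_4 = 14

Forward elimination on [A|b]:
R2 <- R2 - (-3)*R1:  [  0   6   2  -5  34 ]
R4 <- R4 - (1)*R1:  [   0  -12  -16   -9   -4 ]
R3 <- R3 - (2)*R2:  [   0    0    3    5  -17 ]
R4 <- R4 - (-2)*R2:  [   0    0  -12  -19   64 ]
R4 <- R4 - (-4)*R3:  [  0   0   0   1  -4 ]
Row echelon form:
[ 1  -2  4  -5  |   18 ]
[ 0   6  2  -5  |   34 ]
[ 0   0  3   5  |  -17 ]
[ 0   0  0   1  |   -4 ]
Back-substitution:
x_4 = (-4) / 1 = -4
x_3 = (-17 - (5)*(-4)) / 3 = 1
x_2 = (34 - (2)*(1) - (-5)*(-4)) / 6 = 2
x_1 = (18 - (-2)*(2) - (4)*(1) - (-5)*(-4)) / 1 = -2

(-2, 2, 1, -4)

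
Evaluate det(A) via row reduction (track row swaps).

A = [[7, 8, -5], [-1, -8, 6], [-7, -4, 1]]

det(A) = 44

Forward elimination:
R2 <- R2 - (-1/7)*R1:  [     0  -48/7   37/7 ]
R3 <- R3 - (-1)*R1:  [  0   4  -4 ]
R3 <- R3 - (-7/12)*R2:  [      0       0  -11/12 ]
Upper-triangular form:
[ 7      8      -5 ]
[ 0  -48/7    37/7 ]
[ 0      0  -11/12 ]
det(A) = (-1)^0 * (7) * (-48/7) * (-11/12) = 44  (0 row swaps -> sign +1)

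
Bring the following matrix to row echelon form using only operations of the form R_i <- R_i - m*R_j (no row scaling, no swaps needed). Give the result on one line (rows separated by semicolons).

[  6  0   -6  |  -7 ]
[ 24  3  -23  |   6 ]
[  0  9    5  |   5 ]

REF = [6 0 -6 -7; 0 3 1 34; 0 0 2 -97]

Forward elimination:
R2 <- R2 - (4)*R1:  [  0   3   1  34 ]
R3 <- R3 - (3)*R2:  [   0    0    2  -97 ]
Row echelon form:
[ 6  0  -6  |   -7 ]
[ 0  3   1  |   34 ]
[ 0  0   2  |  -97 ]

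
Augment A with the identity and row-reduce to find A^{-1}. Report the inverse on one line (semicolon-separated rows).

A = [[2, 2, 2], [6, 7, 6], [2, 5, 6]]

inverse = [3/2 -1/4 -1/4; -3 1 0; 2 -3/4 1/4]

Gauss-Jordan on [A | I]:
R1 <- (1/2)*R1:  [   1    1    1  |  1/2    0    0 ]
R2 <- R2 - (6)*R1:  [  0   1   0  |  -3   1   0 ]
R3 <- R3 - (2)*R1:  [  0   3   4  |  -1   0   1 ]
R1 <- R1 - (1)*R2:  [   1    0    1  |  7/2   -1    0 ]
R3 <- R3 - (3)*R2:  [  0   0   4  |   8  -3   1 ]
R3 <- (1/4)*R3:  [    0     0     1  |     2  -3/4   1/4 ]
R1 <- R1 - (1)*R3:  [    1     0     0  |   3/2  -1/4  -1/4 ]
Right block of [I | A^{-1}] is the inverse:
[ 3/2  -1/4  -1/4 ]
[  -3     1     0 ]
[   2  -3/4   1/4 ]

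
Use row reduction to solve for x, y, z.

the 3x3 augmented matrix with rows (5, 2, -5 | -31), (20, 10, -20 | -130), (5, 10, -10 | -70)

Forward elimination on [A|b]:
R2 <- R2 - (4)*R1:  [  0   2   0  -6 ]
R3 <- R3 - (1)*R1:  [   0    8   -5  -39 ]
R3 <- R3 - (4)*R2:  [   0    0   -5  -15 ]
Row echelon form:
[ 5  2  -5  |  -31 ]
[ 0  2   0  |   -6 ]
[ 0  0  -5  |  -15 ]
Back-substitution:
z = (-15) / -5 = 3
y = (-6) / 2 = -3
x = (-31 - (2)*(-3) - (-5)*(3)) / 5 = -2

(-2, -3, 3)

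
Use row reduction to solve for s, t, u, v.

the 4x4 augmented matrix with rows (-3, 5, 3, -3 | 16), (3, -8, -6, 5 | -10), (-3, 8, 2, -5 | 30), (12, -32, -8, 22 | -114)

Forward elimination on [A|b]:
R2 <- R2 - (-1)*R1:  [  0  -3  -3   2   6 ]
R3 <- R3 - (1)*R1:  [  0   3  -1  -2  14 ]
R4 <- R4 - (-4)*R1:  [   0  -12    4   10  -50 ]
R3 <- R3 - (-1)*R2:  [  0   0  -4   0  20 ]
R4 <- R4 - (4)*R2:  [   0    0   16    2  -74 ]
R4 <- R4 - (-4)*R3:  [ 0  0  0  2  6 ]
Row echelon form:
[ -3   5   3  -3  |  16 ]
[  0  -3  -3   2  |   6 ]
[  0   0  -4   0  |  20 ]
[  0   0   0   2  |   6 ]
Back-substitution:
v = (6) / 2 = 3
u = (20) / -4 = -5
t = (6 - (-3)*(-5) - (2)*(3)) / -3 = 5
s = (16 - (5)*(5) - (3)*(-5) - (-3)*(3)) / -3 = -5

(-5, 5, -5, 3)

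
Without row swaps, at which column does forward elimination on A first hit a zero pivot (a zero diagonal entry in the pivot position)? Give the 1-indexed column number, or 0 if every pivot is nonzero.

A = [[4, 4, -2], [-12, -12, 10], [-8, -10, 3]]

Naive forward elimination:
R2 <- R2 - (-3)*R1:  [ 0  0  4 ]
R3 <- R3 - (-2)*R1:  [  0  -2  -1 ]
Matrix at this point:
[ 4   4  -2 ]
[ 0   0   4 ]
[ 0  -2  -1 ]
Pivot entry (2,2) is zero but row 3 has -2 in column 2 -> naive elimination stops; a row interchange (e.g. R2 <-> R3) would be required here.

first zero-pivot column = 2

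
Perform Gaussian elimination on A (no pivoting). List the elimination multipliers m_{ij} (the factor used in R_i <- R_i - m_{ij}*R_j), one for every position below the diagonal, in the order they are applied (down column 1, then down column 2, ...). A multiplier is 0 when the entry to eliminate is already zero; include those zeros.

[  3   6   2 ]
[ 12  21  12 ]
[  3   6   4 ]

Forward elimination:
R2 <- R2 - (4)*R1:  [  0  -3   4 ]
R3 <- R3 - (1)*R1:  [ 0  0  2 ]
R3: entry in column 2 is already 0 -> m_{32} = 0 (no row operation needed)
Multipliers (in order of application): m_{21} = 4, m_{31} = 1, m_{32} = 0

multipliers: 4, 1, 0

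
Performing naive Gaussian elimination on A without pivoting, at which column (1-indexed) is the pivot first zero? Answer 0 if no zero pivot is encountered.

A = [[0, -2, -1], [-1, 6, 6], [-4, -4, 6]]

first zero-pivot column = 1

Naive forward elimination:
Pivot entry (1,1) is zero but row 2 has -1 in column 1 -> naive elimination stops; a row interchange (e.g. R1 <-> R2) would be required here.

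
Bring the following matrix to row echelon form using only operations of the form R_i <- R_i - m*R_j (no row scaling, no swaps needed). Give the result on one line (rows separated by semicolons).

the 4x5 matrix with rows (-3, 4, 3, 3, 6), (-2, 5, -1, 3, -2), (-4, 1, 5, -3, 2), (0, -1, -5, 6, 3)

Forward elimination:
R2 <- R2 - (2/3)*R1:  [   0  7/3   -3    1   -6 ]
R3 <- R3 - (4/3)*R1:  [     0  -13/3      1     -7     -6 ]
R3 <- R3 - (-13/7)*R2:  [      0       0   -32/7   -36/7  -120/7 ]
R4 <- R4 - (-3/7)*R2:  [     0      0  -44/7   45/7    3/7 ]
R4 <- R4 - (11/8)*R3:  [    0     0     0  27/2    24 ]
Row echelon form:
[ -3    4      3      3       6 ]
[  0  7/3     -3      1      -6 ]
[  0    0  -32/7  -36/7  -120/7 ]
[  0    0      0   27/2      24 ]

REF = [-3 4 3 3 6; 0 7/3 -3 1 -6; 0 0 -32/7 -36/7 -120/7; 0 0 0 27/2 24]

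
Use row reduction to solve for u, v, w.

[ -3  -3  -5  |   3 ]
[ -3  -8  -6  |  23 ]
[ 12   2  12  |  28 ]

(3, -4, 0)

Forward elimination on [A|b]:
R2 <- R2 - (1)*R1:  [  0  -5  -1  20 ]
R3 <- R3 - (-4)*R1:  [   0  -10   -8   40 ]
R3 <- R3 - (2)*R2:  [  0   0  -6   0 ]
Row echelon form:
[ -3  -3  -5  |   3 ]
[  0  -5  -1  |  20 ]
[  0   0  -6  |   0 ]
Back-substitution:
w = (0) / -6 = 0
v = (20 - (-1)*(0)) / -5 = -4
u = (3 - (-3)*(-4) - (-5)*(0)) / -3 = 3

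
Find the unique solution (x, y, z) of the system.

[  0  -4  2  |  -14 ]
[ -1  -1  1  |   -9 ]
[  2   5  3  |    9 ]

(4, 2, -3)

Forward elimination on [A|b]:
R1 <-> R2   (pivot in column 1 was zero)
[ -1  -1  1   -9 ]
[  0  -4  2  -14 ]
[  2   5  3    9 ]
R3 <- R3 - (-2)*R1:  [  0   3   5  -9 ]
R3 <- R3 - (-3/4)*R2:  [     0      0   13/2  -39/2 ]
Row echelon form:
[ -1  -1     1  |     -9 ]
[  0  -4     2  |    -14 ]
[  0   0  13/2  |  -39/2 ]
Back-substitution:
z = (-39/2) / (13/2) = -3
y = (-14 - (2)*(-3)) / -4 = 2
x = (-9 - (-1)*(2) - (1)*(-3)) / -1 = 4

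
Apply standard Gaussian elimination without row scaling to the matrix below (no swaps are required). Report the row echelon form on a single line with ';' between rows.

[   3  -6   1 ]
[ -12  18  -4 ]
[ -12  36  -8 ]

Forward elimination:
R2 <- R2 - (-4)*R1:  [  0  -6   0 ]
R3 <- R3 - (-4)*R1:  [  0  12  -4 ]
R3 <- R3 - (-2)*R2:  [  0   0  -4 ]
Row echelon form:
[ 3  -6   1 ]
[ 0  -6   0 ]
[ 0   0  -4 ]

REF = [3 -6 1; 0 -6 0; 0 0 -4]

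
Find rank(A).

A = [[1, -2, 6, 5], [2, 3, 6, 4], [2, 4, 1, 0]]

Row reduction:
R2 <- R2 - (2)*R1:  [  0   7  -6  -6 ]
R3 <- R3 - (2)*R1:  [   0    8  -11  -10 ]
R3 <- R3 - (8/7)*R2:  [     0      0  -29/7  -22/7 ]
Row echelon form:
[ 1  -2      6      5 ]
[ 0   7     -6     -6 ]
[ 0   0  -29/7  -22/7 ]
Nonzero rows / pivot columns: 3

rank(A) = 3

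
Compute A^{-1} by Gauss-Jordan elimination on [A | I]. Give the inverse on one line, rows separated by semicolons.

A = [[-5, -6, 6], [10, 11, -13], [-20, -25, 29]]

inverse = [-1/5 4/5 2/5; -1 -5/6 -1/6; -1 -1/6 1/6]

Gauss-Jordan on [A | I]:
R1 <- (1/-5)*R1:  [    1   6/5  -6/5  |  -1/5     0     0 ]
R2 <- R2 - (10)*R1:  [  0  -1  -1  |   2   1   0 ]
R3 <- R3 - (-20)*R1:  [  0  -1   5  |  -4   0   1 ]
R2 <- (1/-1)*R2:  [  0   1   1  |  -2  -1   0 ]
R1 <- R1 - (6/5)*R2:  [     1      0  -12/5  |   11/5    6/5      0 ]
R3 <- R3 - (-1)*R2:  [  0   0   6  |  -6  -1   1 ]
R3 <- (1/6)*R3:  [    0     0     1  |    -1  -1/6   1/6 ]
R1 <- R1 - (-12/5)*R3:  [    1     0     0  |  -1/5   4/5   2/5 ]
R2 <- R2 - (1)*R3:  [    0     1     0  |    -1  -5/6  -1/6 ]
Right block of [I | A^{-1}] is the inverse:
[ -1/5   4/5   2/5 ]
[   -1  -5/6  -1/6 ]
[   -1  -1/6   1/6 ]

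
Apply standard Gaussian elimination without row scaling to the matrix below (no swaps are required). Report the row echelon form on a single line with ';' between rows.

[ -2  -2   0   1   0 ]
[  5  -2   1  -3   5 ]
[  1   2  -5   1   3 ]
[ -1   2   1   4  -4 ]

Forward elimination:
R2 <- R2 - (-5/2)*R1:  [    0    -7     1  -1/2     5 ]
R3 <- R3 - (-1/2)*R1:  [   0    1   -5  3/2    3 ]
R4 <- R4 - (1/2)*R1:  [   0    3    1  7/2   -4 ]
R3 <- R3 - (-1/7)*R2:  [     0      0  -34/7   10/7   26/7 ]
R4 <- R4 - (-3/7)*R2:  [     0      0   10/7   23/7  -13/7 ]
R4 <- R4 - (-5/17)*R3:  [      0       0       0   63/17  -13/17 ]
Row echelon form:
[ -2  -2      0      1       0 ]
[  0  -7      1   -1/2       5 ]
[  0   0  -34/7   10/7    26/7 ]
[  0   0      0  63/17  -13/17 ]

REF = [-2 -2 0 1 0; 0 -7 1 -1/2 5; 0 0 -34/7 10/7 26/7; 0 0 0 63/17 -13/17]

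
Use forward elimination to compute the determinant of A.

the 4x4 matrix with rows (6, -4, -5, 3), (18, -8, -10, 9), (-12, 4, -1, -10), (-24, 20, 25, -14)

det(A) = 288

Forward elimination:
R2 <- R2 - (3)*R1:  [ 0  4  5  0 ]
R3 <- R3 - (-2)*R1:  [   0   -4  -11   -4 ]
R4 <- R4 - (-4)*R1:  [  0   4   5  -2 ]
R3 <- R3 - (-1)*R2:  [  0   0  -6  -4 ]
R4 <- R4 - (1)*R2:  [  0   0   0  -2 ]
Upper-triangular form:
[ 6  -4  -5   3 ]
[ 0   4   5   0 ]
[ 0   0  -6  -4 ]
[ 0   0   0  -2 ]
det(A) = (-1)^0 * (6) * (4) * (-6) * (-2) = 288  (0 row swaps -> sign +1)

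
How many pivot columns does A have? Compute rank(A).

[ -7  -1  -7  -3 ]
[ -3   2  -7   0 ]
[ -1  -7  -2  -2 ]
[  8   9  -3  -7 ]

rank(A) = 4

Row reduction:
R2 <- R2 - (3/7)*R1:  [    0  17/7    -4   9/7 ]
R3 <- R3 - (1/7)*R1:  [     0  -48/7     -1  -11/7 ]
R4 <- R4 - (-8/7)*R1:  [     0   55/7    -11  -73/7 ]
R3 <- R3 - (-48/17)*R2:  [       0        0  -209/17    35/17 ]
R4 <- R4 - (55/17)*R2:  [       0        0    33/17  -248/17 ]
R4 <- R4 - (-3/19)*R3:  [       0        0        0  -271/19 ]
Row echelon form:
[ -7    -1       -7       -3 ]
[  0  17/7       -4      9/7 ]
[  0     0  -209/17    35/17 ]
[  0     0        0  -271/19 ]
Nonzero rows / pivot columns: 4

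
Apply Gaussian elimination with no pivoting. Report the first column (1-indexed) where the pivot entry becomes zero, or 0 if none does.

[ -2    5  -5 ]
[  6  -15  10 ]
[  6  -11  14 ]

first zero-pivot column = 2

Naive forward elimination:
R2 <- R2 - (-3)*R1:  [  0   0  -5 ]
R3 <- R3 - (-3)*R1:  [  0   4  -1 ]
Matrix at this point:
[ -2  5  -5 ]
[  0  0  -5 ]
[  0  4  -1 ]
Pivot entry (2,2) is zero but row 3 has 4 in column 2 -> naive elimination stops; a row interchange (e.g. R2 <-> R3) would be required here.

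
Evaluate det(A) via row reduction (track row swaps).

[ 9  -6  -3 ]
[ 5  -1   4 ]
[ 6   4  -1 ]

det(A) = -387

Forward elimination:
R2 <- R2 - (5/9)*R1:  [    0   7/3  17/3 ]
R3 <- R3 - (2/3)*R1:  [ 0  8  1 ]
R3 <- R3 - (24/7)*R2:  [      0       0  -129/7 ]
Upper-triangular form:
[ 9   -6      -3 ]
[ 0  7/3    17/3 ]
[ 0    0  -129/7 ]
det(A) = (-1)^0 * (9) * (7/3) * (-129/7) = -387  (0 row swaps -> sign +1)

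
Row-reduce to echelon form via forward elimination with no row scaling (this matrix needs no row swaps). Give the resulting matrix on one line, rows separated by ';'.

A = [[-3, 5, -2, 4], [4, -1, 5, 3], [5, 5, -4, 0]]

Forward elimination:
R2 <- R2 - (-4/3)*R1:  [    0  17/3   7/3  25/3 ]
R3 <- R3 - (-5/3)*R1:  [     0   40/3  -22/3   20/3 ]
R3 <- R3 - (40/17)*R2:  [       0        0  -218/17  -220/17 ]
Row echelon form:
[ -3     5       -2        4 ]
[  0  17/3      7/3     25/3 ]
[  0     0  -218/17  -220/17 ]

REF = [-3 5 -2 4; 0 17/3 7/3 25/3; 0 0 -218/17 -220/17]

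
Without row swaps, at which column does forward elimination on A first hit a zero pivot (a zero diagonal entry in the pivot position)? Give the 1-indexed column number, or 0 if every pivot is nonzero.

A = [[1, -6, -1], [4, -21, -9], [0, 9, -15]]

first zero-pivot column = 3

Naive forward elimination:
R2 <- R2 - (4)*R1:  [  0   3  -5 ]
R3 <- R3 - (3)*R2:  [ 0  0  0 ]
Matrix at this point:
[ 1  -6  -1 ]
[ 0   3  -5 ]
[ 0   0   0 ]
Pivot entry (3,3) in the last row is zero and there are no rows below to swap with -> zero pivot in column 3 (A is singular).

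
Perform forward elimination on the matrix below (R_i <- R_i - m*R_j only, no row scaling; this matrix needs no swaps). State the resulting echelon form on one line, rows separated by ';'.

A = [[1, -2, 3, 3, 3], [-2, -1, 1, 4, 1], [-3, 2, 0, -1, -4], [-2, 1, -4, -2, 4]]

REF = [1 -2 3 3 3; 0 -5 7 10 7; 0 0 17/5 0 -3/5; 0 0 0 -2 92/17]

Forward elimination:
R2 <- R2 - (-2)*R1:  [  0  -5   7  10   7 ]
R3 <- R3 - (-3)*R1:  [  0  -4   9   8   5 ]
R4 <- R4 - (-2)*R1:  [  0  -3   2   4  10 ]
R3 <- R3 - (4/5)*R2:  [    0     0  17/5     0  -3/5 ]
R4 <- R4 - (3/5)*R2:  [     0      0  -11/5     -2   29/5 ]
R4 <- R4 - (-11/17)*R3:  [     0      0      0     -2  92/17 ]
Row echelon form:
[ 1  -2     3   3      3 ]
[ 0  -5     7  10      7 ]
[ 0   0  17/5   0   -3/5 ]
[ 0   0     0  -2  92/17 ]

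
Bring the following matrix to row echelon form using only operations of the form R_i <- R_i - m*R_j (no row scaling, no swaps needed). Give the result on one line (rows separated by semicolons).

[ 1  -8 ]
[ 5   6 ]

REF = [1 -8; 0 46]

Forward elimination:
R2 <- R2 - (5)*R1:  [  0  46 ]
Row echelon form:
[ 1  -8 ]
[ 0  46 ]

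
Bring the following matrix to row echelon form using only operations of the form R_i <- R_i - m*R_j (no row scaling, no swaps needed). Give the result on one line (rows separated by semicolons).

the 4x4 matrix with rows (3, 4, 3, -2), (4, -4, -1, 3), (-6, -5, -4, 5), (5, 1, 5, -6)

REF = [3 4 3 -2; 0 -28/3 -5 17/3; 0 0 11/28 79/28; 0 0 0 -307/11]

Forward elimination:
R2 <- R2 - (4/3)*R1:  [     0  -28/3     -5   17/3 ]
R3 <- R3 - (-2)*R1:  [ 0  3  2  1 ]
R4 <- R4 - (5/3)*R1:  [     0  -17/3      0   -8/3 ]
R3 <- R3 - (-9/28)*R2:  [     0      0  11/28  79/28 ]
R4 <- R4 - (17/28)*R2:  [       0        0    85/28  -171/28 ]
R4 <- R4 - (85/11)*R3:  [       0        0        0  -307/11 ]
Row echelon form:
[ 3      4      3       -2 ]
[ 0  -28/3     -5     17/3 ]
[ 0      0  11/28    79/28 ]
[ 0      0      0  -307/11 ]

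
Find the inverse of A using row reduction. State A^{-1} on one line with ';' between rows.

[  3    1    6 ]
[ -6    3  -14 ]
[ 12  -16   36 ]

inverse = [-29/15 -11/5 -8/15; 4/5 3/5 1/10; 1 1 1/4]

Gauss-Jordan on [A | I]:
R1 <- (1/3)*R1:  [   1  1/3    2  |  1/3    0    0 ]
R2 <- R2 - (-6)*R1:  [  0   5  -2  |   2   1   0 ]
R3 <- R3 - (12)*R1:  [   0  -20   12  |   -4    0    1 ]
R2 <- (1/5)*R2:  [    0     1  -2/5  |   2/5   1/5     0 ]
R1 <- R1 - (1/3)*R2:  [     1      0  32/15  |    1/5  -1/15      0 ]
R3 <- R3 - (-20)*R2:  [ 0  0  4  |  4  4  1 ]
R3 <- (1/4)*R3:  [   0    0    1  |    1    1  1/4 ]
R1 <- R1 - (32/15)*R3:  [      1       0       0  |  -29/15   -11/5   -8/15 ]
R2 <- R2 - (-2/5)*R3:  [    0     1     0  |   4/5   3/5  1/10 ]
Right block of [I | A^{-1}] is the inverse:
[ -29/15  -11/5  -8/15 ]
[    4/5    3/5   1/10 ]
[      1      1    1/4 ]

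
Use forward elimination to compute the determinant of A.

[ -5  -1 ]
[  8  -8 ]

Forward elimination:
R2 <- R2 - (-8/5)*R1:  [     0  -48/5 ]
Upper-triangular form:
[ -5     -1 ]
[  0  -48/5 ]
det(A) = (-1)^0 * (-5) * (-48/5) = 48  (0 row swaps -> sign +1)

det(A) = 48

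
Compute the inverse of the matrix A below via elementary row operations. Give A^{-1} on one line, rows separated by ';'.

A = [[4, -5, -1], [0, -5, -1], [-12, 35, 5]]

inverse = [1/4 -1/4 0; 3/10 1/5 1/10; -3/2 -2 -1/2]

Gauss-Jordan on [A | I]:
R1 <- (1/4)*R1:  [    1  -5/4  -1/4  |   1/4     0     0 ]
R3 <- R3 - (-12)*R1:  [  0  20   2  |   3   0   1 ]
R2 <- (1/-5)*R2:  [    0     1   1/5  |     0  -1/5     0 ]
R1 <- R1 - (-5/4)*R2:  [    1     0     0  |   1/4  -1/4     0 ]
R3 <- R3 - (20)*R2:  [  0   0  -2  |   3   4   1 ]
R3 <- (1/-2)*R3:  [    0     0     1  |  -3/2    -2  -1/2 ]
R2 <- R2 - (1/5)*R3:  [    0     1     0  |  3/10   1/5  1/10 ]
Right block of [I | A^{-1}] is the inverse:
[  1/4  -1/4     0 ]
[ 3/10   1/5  1/10 ]
[ -3/2    -2  -1/2 ]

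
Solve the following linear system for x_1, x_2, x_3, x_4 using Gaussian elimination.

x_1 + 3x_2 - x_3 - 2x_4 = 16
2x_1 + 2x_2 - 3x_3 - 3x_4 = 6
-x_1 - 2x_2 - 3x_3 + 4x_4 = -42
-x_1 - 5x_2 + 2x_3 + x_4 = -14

Forward elimination on [A|b]:
R2 <- R2 - (2)*R1:  [   0   -4   -1    1  -26 ]
R3 <- R3 - (-1)*R1:  [   0    1   -4    2  -26 ]
R4 <- R4 - (-1)*R1:  [  0  -2   1  -1   2 ]
R3 <- R3 - (-1/4)*R2:  [     0      0  -17/4    9/4  -65/2 ]
R4 <- R4 - (1/2)*R2:  [    0     0   3/2  -3/2    15 ]
R4 <- R4 - (-6/17)*R3:  [      0       0       0  -12/17   60/17 ]
Row echelon form:
[ 1   3     -1      -2  |     16 ]
[ 0  -4     -1       1  |    -26 ]
[ 0   0  -17/4     9/4  |  -65/2 ]
[ 0   0      0  -12/17  |  60/17 ]
Back-substitution:
x_4 = (60/17) / (-12/17) = -5
x_3 = (-65/2 - (9/4)*(-5)) / (-17/4) = 5
x_2 = (-26 - (-1)*(5) - (1)*(-5)) / -4 = 4
x_1 = (16 - (3)*(4) - (-1)*(5) - (-2)*(-5)) / 1 = -1

(-1, 4, 5, -5)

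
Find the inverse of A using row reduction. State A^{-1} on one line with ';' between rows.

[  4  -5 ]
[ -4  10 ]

Gauss-Jordan on [A | I]:
R1 <- (1/4)*R1:  [    1  -5/4  |   1/4     0 ]
R2 <- R2 - (-4)*R1:  [ 0  5  |  1  1 ]
R2 <- (1/5)*R2:  [   0    1  |  1/5  1/5 ]
R1 <- R1 - (-5/4)*R2:  [   1    0  |  1/2  1/4 ]
Right block of [I | A^{-1}] is the inverse:
[ 1/2  1/4 ]
[ 1/5  1/5 ]

inverse = [1/2 1/4; 1/5 1/5]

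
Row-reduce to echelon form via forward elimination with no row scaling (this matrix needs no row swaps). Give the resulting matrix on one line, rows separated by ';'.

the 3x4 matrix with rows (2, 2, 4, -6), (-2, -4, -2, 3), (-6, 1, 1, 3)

REF = [2 2 4 -6; 0 -2 2 -3; 0 0 20 -51/2]

Forward elimination:
R2 <- R2 - (-1)*R1:  [  0  -2   2  -3 ]
R3 <- R3 - (-3)*R1:  [   0    7   13  -15 ]
R3 <- R3 - (-7/2)*R2:  [     0      0     20  -51/2 ]
Row echelon form:
[ 2   2   4     -6 ]
[ 0  -2   2     -3 ]
[ 0   0  20  -51/2 ]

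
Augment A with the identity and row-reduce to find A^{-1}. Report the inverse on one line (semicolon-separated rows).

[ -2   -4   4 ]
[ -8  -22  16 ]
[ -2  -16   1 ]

inverse = [-13/2 5/3 -2/3; 2/3 -1/6 0; -7/3 2/3 -1/3]

Gauss-Jordan on [A | I]:
R1 <- (1/-2)*R1:  [    1     2    -2  |  -1/2     0     0 ]
R2 <- R2 - (-8)*R1:  [  0  -6   0  |  -4   1   0 ]
R3 <- R3 - (-2)*R1:  [   0  -12   -3  |   -1    0    1 ]
R2 <- (1/-6)*R2:  [    0     1     0  |   2/3  -1/6     0 ]
R1 <- R1 - (2)*R2:  [     1      0     -2  |  -11/6    1/3      0 ]
R3 <- R3 - (-12)*R2:  [  0   0  -3  |   7  -2   1 ]
R3 <- (1/-3)*R3:  [    0     0     1  |  -7/3   2/3  -1/3 ]
R1 <- R1 - (-2)*R3:  [     1      0      0  |  -13/2    5/3   -2/3 ]
Right block of [I | A^{-1}] is the inverse:
[ -13/2   5/3  -2/3 ]
[   2/3  -1/6     0 ]
[  -7/3   2/3  -1/3 ]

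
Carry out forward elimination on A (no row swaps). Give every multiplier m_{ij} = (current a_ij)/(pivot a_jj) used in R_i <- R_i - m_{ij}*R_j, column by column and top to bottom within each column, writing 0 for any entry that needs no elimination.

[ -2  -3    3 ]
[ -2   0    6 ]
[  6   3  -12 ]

multipliers: 1, -3, -2

Forward elimination:
R2 <- R2 - (1)*R1:  [ 0  3  3 ]
R3 <- R3 - (-3)*R1:  [  0  -6  -3 ]
R3 <- R3 - (-2)*R2:  [ 0  0  3 ]
Multipliers (in order of application): m_{21} = 1, m_{31} = -3, m_{32} = -2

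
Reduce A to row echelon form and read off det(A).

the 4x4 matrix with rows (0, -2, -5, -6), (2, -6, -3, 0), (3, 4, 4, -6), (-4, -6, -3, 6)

det(A) = 720

Forward elimination:
R1 <-> R2   (pivot in column 1 was zero)
[  2  -6  -3   0 ]
[  0  -2  -5  -6 ]
[  3   4   4  -6 ]
[ -4  -6  -3   6 ]
R3 <- R3 - (3/2)*R1:  [    0    13  17/2    -6 ]
R4 <- R4 - (-2)*R1:  [   0  -18   -9    6 ]
R3 <- R3 - (-13/2)*R2:  [   0    0  -24  -45 ]
R4 <- R4 - (9)*R2:  [  0   0  36  60 ]
R4 <- R4 - (-3/2)*R3:  [     0      0      0  -15/2 ]
Upper-triangular form:
[ 2  -6   -3      0 ]
[ 0  -2   -5     -6 ]
[ 0   0  -24    -45 ]
[ 0   0    0  -15/2 ]
det(A) = (-1)^1 * (2) * (-2) * (-24) * (-15/2) = 720  (1 row swap -> sign -1)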